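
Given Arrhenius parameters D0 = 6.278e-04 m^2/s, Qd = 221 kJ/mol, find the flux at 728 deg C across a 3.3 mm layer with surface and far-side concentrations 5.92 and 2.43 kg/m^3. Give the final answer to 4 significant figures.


Step 1: D = D0 * exp(-Qd/(R*T))
T = 728 + 273.15 = 1001.15 K
D = 6.278e-04 * exp(-221e3 / (8.314 * 1001.15)) = 1.84846e-15 m^2/s
Step 2: J = D * (C1 - C2) / dx
J = 1.84846e-15 * (5.92 - 2.43) / 3.3e-03
J = 1.955e-12 kg/(m^2*s)


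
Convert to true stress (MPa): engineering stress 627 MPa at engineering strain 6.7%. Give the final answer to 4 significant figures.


sigma_true = sigma_eng * (1 + epsilon_eng)
sigma_true = 627 * (1 + 0.067)
sigma_true = 669 MPa


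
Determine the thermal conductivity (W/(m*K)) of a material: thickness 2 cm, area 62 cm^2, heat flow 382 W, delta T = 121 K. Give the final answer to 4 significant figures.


k = Q*L / (A*dT)
L = 0.02 m, A = 6.2e-03 m^2
k = 382 * 0.02 / (6.2e-03 * 121)
k = 10.18 W/(m*K)


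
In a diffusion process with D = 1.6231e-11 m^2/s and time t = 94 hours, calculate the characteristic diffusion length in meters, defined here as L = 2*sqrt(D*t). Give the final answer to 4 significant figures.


t = 94 hr = 338400 s
Diffusion length = 2*sqrt(D*t)
= 2*sqrt(1.6231e-11 * 338400)
= 4.687e-03 m


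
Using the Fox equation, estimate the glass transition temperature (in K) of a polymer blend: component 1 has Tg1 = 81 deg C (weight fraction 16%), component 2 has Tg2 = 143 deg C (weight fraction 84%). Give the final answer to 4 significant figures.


1/Tg = w1/Tg1 + w2/Tg2 (in Kelvin)
Tg1 = 354.15 K, Tg2 = 416.15 K
1/Tg = 0.16/354.15 + 0.84/416.15
Tg = 404.8 K


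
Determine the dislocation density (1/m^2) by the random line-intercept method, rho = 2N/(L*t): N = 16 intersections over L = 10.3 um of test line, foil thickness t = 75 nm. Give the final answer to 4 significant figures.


rho = 2N / (L * t)
L = 10.3 um = 1.03e-05 m, t = 75 nm = 7.5e-08 m
rho = 2 * 16 / (1.03e-05 * 7.5e-08)
rho = 4.142e+13 1/m^2


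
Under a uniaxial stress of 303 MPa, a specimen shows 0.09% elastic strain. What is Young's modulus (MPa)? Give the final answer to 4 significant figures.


E = sigma / epsilon
epsilon = 0.09% = 9e-04
E = 303 / 9e-04
E = 336700 MPa


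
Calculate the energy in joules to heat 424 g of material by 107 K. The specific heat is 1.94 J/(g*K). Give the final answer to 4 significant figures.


Q = m * cp * dT
Q = 424 * 1.94 * 107
Q = 88010 J


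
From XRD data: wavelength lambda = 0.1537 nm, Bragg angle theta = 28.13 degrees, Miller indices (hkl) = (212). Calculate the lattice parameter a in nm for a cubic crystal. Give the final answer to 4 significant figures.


d = lambda / (2*sin(theta))
d = 0.1537 / (2*sin(28.13 deg))
d = 0.163 nm
a = d * sqrt(h^2+k^2+l^2) = 0.163 * sqrt(9)
a = 0.489 nm


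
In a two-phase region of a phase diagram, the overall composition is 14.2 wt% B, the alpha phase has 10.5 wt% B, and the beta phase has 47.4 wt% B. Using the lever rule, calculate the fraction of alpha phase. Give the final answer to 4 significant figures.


f_alpha = (C_beta - C0) / (C_beta - C_alpha)
f_alpha = (47.4 - 14.2) / (47.4 - 10.5)
f_alpha = 0.8997


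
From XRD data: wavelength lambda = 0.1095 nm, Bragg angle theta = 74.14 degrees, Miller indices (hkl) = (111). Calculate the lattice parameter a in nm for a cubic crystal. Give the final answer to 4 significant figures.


d = lambda / (2*sin(theta))
d = 0.1095 / (2*sin(74.14 deg))
d = 0.0569167 nm
a = d * sqrt(h^2+k^2+l^2) = 0.0569167 * sqrt(3)
a = 0.09858 nm


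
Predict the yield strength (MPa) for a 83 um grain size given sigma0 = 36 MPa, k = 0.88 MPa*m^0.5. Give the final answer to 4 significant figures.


sigma_y = sigma0 + k / sqrt(d)
d = 83 um = 8.3e-05 m
sigma_y = 36 + 0.88 / sqrt(8.3e-05)
sigma_y = 132.6 MPa


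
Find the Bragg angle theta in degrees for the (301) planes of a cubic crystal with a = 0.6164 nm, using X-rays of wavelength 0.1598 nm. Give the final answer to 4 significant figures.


d = a / sqrt(h^2+k^2+l^2)
d = 0.6164 / sqrt(10) = 0.194923 nm
lambda = 2*d*sin(theta)  =>  sin(theta) = lambda / (2*d)
sin(theta) = 0.1598 / (2 * 0.194923) = 0.409906
theta = 24.2 deg


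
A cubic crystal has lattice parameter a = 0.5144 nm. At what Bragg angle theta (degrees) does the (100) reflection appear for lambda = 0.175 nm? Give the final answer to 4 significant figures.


d = a / sqrt(h^2+k^2+l^2)
d = 0.5144 / sqrt(1) = 0.5144 nm
lambda = 2*d*sin(theta)  =>  sin(theta) = lambda / (2*d)
sin(theta) = 0.175 / (2 * 0.5144) = 0.170101
theta = 9.794 deg


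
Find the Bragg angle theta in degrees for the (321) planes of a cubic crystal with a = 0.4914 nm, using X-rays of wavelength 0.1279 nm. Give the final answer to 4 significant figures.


d = a / sqrt(h^2+k^2+l^2)
d = 0.4914 / sqrt(14) = 0.131332 nm
lambda = 2*d*sin(theta)  =>  sin(theta) = lambda / (2*d)
sin(theta) = 0.1279 / (2 * 0.131332) = 0.486933
theta = 29.14 deg


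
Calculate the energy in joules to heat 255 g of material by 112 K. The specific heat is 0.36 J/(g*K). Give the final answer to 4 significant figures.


Q = m * cp * dT
Q = 255 * 0.36 * 112
Q = 10280 J


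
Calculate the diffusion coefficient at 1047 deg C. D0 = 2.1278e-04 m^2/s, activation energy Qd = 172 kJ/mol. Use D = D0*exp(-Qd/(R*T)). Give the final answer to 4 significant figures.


D = D0 * exp(-Qd / (R*T))
T = 1320.15 K
D = 2.1278e-04 * exp(-172e3 / (8.314 * 1320.15))
D = 3.328e-11 m^2/s


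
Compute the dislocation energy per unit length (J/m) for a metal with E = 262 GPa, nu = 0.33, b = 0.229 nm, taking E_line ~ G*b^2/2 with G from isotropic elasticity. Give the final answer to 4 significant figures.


Step 1: G = E / (2*(1+nu))
G = 262 / (2*(1+0.33)) = 98.4962 GPa = 9.84962e+10 Pa
Step 2: E_line = G*b^2/2
b = 0.229 nm = 2.29e-10 m
E_line = 0.5 * 9.84962e+10 * (2.29e-10)^2 = 2.583e-09 J/m


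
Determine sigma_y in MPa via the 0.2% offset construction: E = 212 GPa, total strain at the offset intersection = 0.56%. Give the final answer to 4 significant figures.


Offset strain = 0.002
Elastic strain at yield = total_strain - offset = 5.6e-03 - 0.002 = 3.6e-03
sigma_y = E * elastic_strain = 212000 * 3.6e-03
sigma_y = 763.2 MPa


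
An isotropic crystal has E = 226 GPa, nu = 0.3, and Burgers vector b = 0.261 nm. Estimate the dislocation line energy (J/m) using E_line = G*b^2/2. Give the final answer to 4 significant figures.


Step 1: G = E / (2*(1+nu))
G = 226 / (2*(1+0.3)) = 86.9231 GPa = 8.69231e+10 Pa
Step 2: E_line = G*b^2/2
b = 0.261 nm = 2.61e-10 m
E_line = 0.5 * 8.69231e+10 * (2.61e-10)^2 = 2.961e-09 J/m


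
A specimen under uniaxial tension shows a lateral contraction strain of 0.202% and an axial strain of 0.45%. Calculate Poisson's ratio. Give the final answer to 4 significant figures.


nu = -epsilon_lat / epsilon_axial
Lateral strain is contraction (negative), so using magnitudes:
nu = 0.202 / 0.45
nu = 0.4489


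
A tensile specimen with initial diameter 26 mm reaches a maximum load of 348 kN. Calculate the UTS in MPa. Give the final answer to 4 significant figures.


A0 = pi*(d/2)^2 = pi*(26/2)^2 = 530.929 mm^2
UTS = F_max / A0 = 348*1000 / 530.929
UTS = 655.5 MPa


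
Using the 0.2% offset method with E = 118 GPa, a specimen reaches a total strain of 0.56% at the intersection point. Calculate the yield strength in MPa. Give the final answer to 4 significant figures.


Offset strain = 0.002
Elastic strain at yield = total_strain - offset = 5.6e-03 - 0.002 = 3.6e-03
sigma_y = E * elastic_strain = 118000 * 3.6e-03
sigma_y = 424.8 MPa


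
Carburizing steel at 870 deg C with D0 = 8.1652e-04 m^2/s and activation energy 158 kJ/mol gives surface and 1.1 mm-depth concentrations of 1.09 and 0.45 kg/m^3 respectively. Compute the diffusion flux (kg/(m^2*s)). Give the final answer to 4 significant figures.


Step 1: D = D0 * exp(-Qd/(R*T))
T = 870 + 273.15 = 1143.15 K
D = 8.1652e-04 * exp(-158e3 / (8.314 * 1143.15)) = 4.92172e-11 m^2/s
Step 2: J = D * (C1 - C2) / dx
J = 4.92172e-11 * (1.09 - 0.45) / 1.1e-03
J = 2.864e-08 kg/(m^2*s)


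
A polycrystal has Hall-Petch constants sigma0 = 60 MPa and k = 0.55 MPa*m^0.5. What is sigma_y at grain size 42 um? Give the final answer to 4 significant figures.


sigma_y = sigma0 + k / sqrt(d)
d = 42 um = 4.2e-05 m
sigma_y = 60 + 0.55 / sqrt(4.2e-05)
sigma_y = 144.9 MPa


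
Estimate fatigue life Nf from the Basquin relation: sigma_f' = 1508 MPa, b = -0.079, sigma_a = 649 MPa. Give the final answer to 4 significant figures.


sigma_a = sigma_f' * (2*Nf)^b
2*Nf = (sigma_a / sigma_f')^(1/b)
2*Nf = (649 / 1508)^(1/-0.079)
2*Nf = 43141.4
Nf = 21570 cycles


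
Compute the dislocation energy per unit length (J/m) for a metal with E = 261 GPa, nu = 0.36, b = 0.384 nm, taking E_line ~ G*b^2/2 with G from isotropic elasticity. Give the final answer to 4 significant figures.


Step 1: G = E / (2*(1+nu))
G = 261 / (2*(1+0.36)) = 95.9559 GPa = 9.59559e+10 Pa
Step 2: E_line = G*b^2/2
b = 0.384 nm = 3.84e-10 m
E_line = 0.5 * 9.59559e+10 * (3.84e-10)^2 = 7.075e-09 J/m


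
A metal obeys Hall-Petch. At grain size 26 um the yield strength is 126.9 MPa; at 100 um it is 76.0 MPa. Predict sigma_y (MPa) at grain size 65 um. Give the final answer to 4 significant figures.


sigma_y = sigma0 + k / sqrt(d)
1/sqrt(d1) = 1/sqrt(2.6e-05) = 196.116;  1/sqrt(d2) = 100
k = (sigma1 - sigma2) / (1/sqrt(d1) - 1/sqrt(d2)) = (126.9 - 76.0) / (196.116 - 100) = 0.529568 MPa*m^0.5
sigma0 = sigma1 - k/sqrt(d1) = 126.9 - 0.529568*196.116 = 23.0432 MPa
sigma_y(d3) = 23.0432 + 0.529568 / sqrt(6.5e-05) = 88.73 MPa


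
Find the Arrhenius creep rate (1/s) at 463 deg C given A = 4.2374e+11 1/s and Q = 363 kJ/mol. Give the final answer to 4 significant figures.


rate = A * exp(-Q / (R*T))
T = 463 + 273.15 = 736.15 K
rate = 4.2374e+11 * exp(-363e3 / (8.314 * 736.15))
rate = 7.395e-15 1/s


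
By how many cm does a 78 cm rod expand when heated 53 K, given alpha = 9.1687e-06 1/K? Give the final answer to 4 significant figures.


dL = L0 * alpha * dT
dL = 78 * 9.1687e-06 * 53
dL = 0.0379 cm


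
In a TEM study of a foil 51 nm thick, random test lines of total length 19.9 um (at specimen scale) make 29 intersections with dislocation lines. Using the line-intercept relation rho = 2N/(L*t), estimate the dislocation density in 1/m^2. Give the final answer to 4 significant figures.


rho = 2N / (L * t)
L = 19.9 um = 1.99e-05 m, t = 51 nm = 5.1e-08 m
rho = 2 * 29 / (1.99e-05 * 5.1e-08)
rho = 5.715e+13 1/m^2


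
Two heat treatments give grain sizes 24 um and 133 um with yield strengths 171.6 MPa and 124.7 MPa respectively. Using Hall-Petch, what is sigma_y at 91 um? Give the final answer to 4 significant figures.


sigma_y = sigma0 + k / sqrt(d)
1/sqrt(d1) = 1/sqrt(2.4e-05) = 204.124;  1/sqrt(d2) = 86.711
k = (sigma1 - sigma2) / (1/sqrt(d1) - 1/sqrt(d2)) = (171.6 - 124.7) / (204.124 - 86.711) = 0.399444 MPa*m^0.5
sigma0 = sigma1 - k/sqrt(d1) = 171.6 - 0.399444*204.124 = 90.0638 MPa
sigma_y(d3) = 90.0638 + 0.399444 / sqrt(9.1e-05) = 131.9 MPa


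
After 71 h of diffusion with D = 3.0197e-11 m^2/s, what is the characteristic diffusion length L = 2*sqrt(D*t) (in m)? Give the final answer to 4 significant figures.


t = 71 hr = 255600 s
Diffusion length = 2*sqrt(D*t)
= 2*sqrt(3.0197e-11 * 255600)
= 5.556e-03 m


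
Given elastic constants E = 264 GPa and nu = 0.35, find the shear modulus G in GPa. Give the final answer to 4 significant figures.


G = E / (2*(1+nu))
G = 264 / (2*(1+0.35))
G = 97.78 GPa


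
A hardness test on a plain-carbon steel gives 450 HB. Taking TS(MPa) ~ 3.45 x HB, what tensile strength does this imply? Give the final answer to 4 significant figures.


TS (MPa) = 3.45 * HB
TS = 3.45 * 450
TS = 1553 MPa


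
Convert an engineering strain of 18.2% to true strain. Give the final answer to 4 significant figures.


epsilon_true = ln(1 + epsilon_eng)
epsilon_true = ln(1 + 0.182)
epsilon_true = 0.1672


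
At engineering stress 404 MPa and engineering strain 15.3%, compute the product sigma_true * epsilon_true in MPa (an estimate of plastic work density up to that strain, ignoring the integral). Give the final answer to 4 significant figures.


sigma_true = sigma_eng * (1 + epsilon_eng)
sigma_true = 404 * (1 + 0.153) = 465.812 MPa
epsilon_true = ln(1 + epsilon_eng)
epsilon_true = ln(1 + 0.153) = 0.142367
sigma_true * epsilon_true = 465.812 * 0.142367 = 66.32 MPa


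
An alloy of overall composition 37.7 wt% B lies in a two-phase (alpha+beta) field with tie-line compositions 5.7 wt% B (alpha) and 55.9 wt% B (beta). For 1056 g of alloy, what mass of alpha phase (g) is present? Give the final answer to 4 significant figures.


f_alpha = (C_beta - C0) / (C_beta - C_alpha)
f_alpha = (55.9 - 37.7) / (55.9 - 5.7) = 0.36255
m_alpha = f_alpha * m_total = 0.36255 * 1056 = 382.9 g


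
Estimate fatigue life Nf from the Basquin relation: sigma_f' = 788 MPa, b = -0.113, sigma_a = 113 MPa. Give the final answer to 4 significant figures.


sigma_a = sigma_f' * (2*Nf)^b
2*Nf = (sigma_a / sigma_f')^(1/b)
2*Nf = (113 / 788)^(1/-0.113)
2*Nf = 2.91165e+07
Nf = 1.456e+07 cycles


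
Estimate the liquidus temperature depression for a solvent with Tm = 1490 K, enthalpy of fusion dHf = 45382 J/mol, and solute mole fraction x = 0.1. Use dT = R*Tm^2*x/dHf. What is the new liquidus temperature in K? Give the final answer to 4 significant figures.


dT = R*Tm^2*x / dHf
dT = 8.314 * 1490^2 * 0.1 / 45382
dT = 40.6723 K
T_new = 1490 - 40.6723 = 1449 K


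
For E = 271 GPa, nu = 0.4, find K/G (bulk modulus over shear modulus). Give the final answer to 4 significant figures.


G = E / (2*(1+nu))
G = 271 / (2*(1+0.4)) = 96.7857 GPa
K = E / (3*(1-2*nu))
K = 271 / (3*(1-2*0.4)) = 451.667 GPa
K/G = 451.667 / 96.7857 = 4.667


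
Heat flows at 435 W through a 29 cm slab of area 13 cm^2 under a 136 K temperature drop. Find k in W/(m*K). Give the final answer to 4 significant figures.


k = Q*L / (A*dT)
L = 0.29 m, A = 1.3e-03 m^2
k = 435 * 0.29 / (1.3e-03 * 136)
k = 713.5 W/(m*K)


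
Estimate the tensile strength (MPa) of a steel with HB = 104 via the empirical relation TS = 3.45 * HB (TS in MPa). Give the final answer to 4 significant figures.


TS (MPa) = 3.45 * HB
TS = 3.45 * 104
TS = 358.8 MPa


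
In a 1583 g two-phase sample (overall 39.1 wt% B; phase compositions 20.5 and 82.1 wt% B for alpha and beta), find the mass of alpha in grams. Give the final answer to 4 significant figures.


f_alpha = (C_beta - C0) / (C_beta - C_alpha)
f_alpha = (82.1 - 39.1) / (82.1 - 20.5) = 0.698052
m_alpha = f_alpha * m_total = 0.698052 * 1583 = 1105 g


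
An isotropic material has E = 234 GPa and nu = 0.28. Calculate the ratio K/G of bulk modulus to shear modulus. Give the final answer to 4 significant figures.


G = E / (2*(1+nu))
G = 234 / (2*(1+0.28)) = 91.4063 GPa
K = E / (3*(1-2*nu))
K = 234 / (3*(1-2*0.28)) = 177.273 GPa
K/G = 177.273 / 91.4063 = 1.939


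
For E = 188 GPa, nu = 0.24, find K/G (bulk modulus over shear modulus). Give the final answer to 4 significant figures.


G = E / (2*(1+nu))
G = 188 / (2*(1+0.24)) = 75.8065 GPa
K = E / (3*(1-2*nu))
K = 188 / (3*(1-2*0.24)) = 120.513 GPa
K/G = 120.513 / 75.8065 = 1.59


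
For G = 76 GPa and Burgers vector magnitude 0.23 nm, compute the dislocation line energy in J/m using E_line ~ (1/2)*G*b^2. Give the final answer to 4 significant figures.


E = G*b^2/2
b = 0.23 nm = 2.3e-10 m
G = 76 GPa = 7.6e+10 Pa
E = 0.5 * 7.6e+10 * (2.3e-10)^2
E = 2.01e-09 J/m


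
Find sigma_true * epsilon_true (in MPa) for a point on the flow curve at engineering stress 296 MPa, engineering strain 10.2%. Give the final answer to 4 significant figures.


sigma_true = sigma_eng * (1 + epsilon_eng)
sigma_true = 296 * (1 + 0.102) = 326.192 MPa
epsilon_true = ln(1 + epsilon_eng)
epsilon_true = ln(1 + 0.102) = 0.0971267
sigma_true * epsilon_true = 326.192 * 0.0971267 = 31.68 MPa


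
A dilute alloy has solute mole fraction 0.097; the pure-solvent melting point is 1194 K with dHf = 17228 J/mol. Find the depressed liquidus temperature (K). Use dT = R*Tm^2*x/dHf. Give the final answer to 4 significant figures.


dT = R*Tm^2*x / dHf
dT = 8.314 * 1194^2 * 0.097 / 17228
dT = 66.7353 K
T_new = 1194 - 66.7353 = 1127 K


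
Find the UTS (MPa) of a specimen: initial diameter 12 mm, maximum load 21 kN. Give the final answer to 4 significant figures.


A0 = pi*(d/2)^2 = pi*(12/2)^2 = 113.097 mm^2
UTS = F_max / A0 = 21*1000 / 113.097
UTS = 185.7 MPa


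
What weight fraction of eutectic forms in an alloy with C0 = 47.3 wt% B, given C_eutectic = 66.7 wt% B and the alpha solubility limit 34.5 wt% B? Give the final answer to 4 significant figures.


f_primary = (C_e - C0) / (C_e - C_alpha_max)
f_primary = (66.7 - 47.3) / (66.7 - 34.5)
f_primary = 0.602484
f_eutectic = 1 - 0.602484 = 0.3975


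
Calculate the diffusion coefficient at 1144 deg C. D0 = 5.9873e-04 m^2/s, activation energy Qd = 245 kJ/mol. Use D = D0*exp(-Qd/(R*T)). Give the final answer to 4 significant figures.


D = D0 * exp(-Qd / (R*T))
T = 1417.15 K
D = 5.9873e-04 * exp(-245e3 / (8.314 * 1417.15))
D = 5.578e-13 m^2/s


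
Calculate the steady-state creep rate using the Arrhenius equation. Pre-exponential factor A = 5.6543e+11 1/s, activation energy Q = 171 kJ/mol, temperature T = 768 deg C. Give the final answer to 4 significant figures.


rate = A * exp(-Q / (R*T))
T = 768 + 273.15 = 1041.15 K
rate = 5.6543e+11 * exp(-171e3 / (8.314 * 1041.15))
rate = 1489 1/s


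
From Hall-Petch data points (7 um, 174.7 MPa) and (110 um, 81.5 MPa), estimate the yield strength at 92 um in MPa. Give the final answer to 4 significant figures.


sigma_y = sigma0 + k / sqrt(d)
1/sqrt(d1) = 1/sqrt(7e-06) = 377.964;  1/sqrt(d2) = 95.3463
k = (sigma1 - sigma2) / (1/sqrt(d1) - 1/sqrt(d2)) = (174.7 - 81.5) / (377.964 - 95.3463) = 0.329774 MPa*m^0.5
sigma0 = sigma1 - k/sqrt(d1) = 174.7 - 0.329774*377.964 = 50.0573 MPa
sigma_y(d3) = 50.0573 + 0.329774 / sqrt(9.2e-05) = 84.44 MPa


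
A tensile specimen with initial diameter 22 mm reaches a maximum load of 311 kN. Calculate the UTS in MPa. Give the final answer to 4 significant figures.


A0 = pi*(d/2)^2 = pi*(22/2)^2 = 380.133 mm^2
UTS = F_max / A0 = 311*1000 / 380.133
UTS = 818.1 MPa


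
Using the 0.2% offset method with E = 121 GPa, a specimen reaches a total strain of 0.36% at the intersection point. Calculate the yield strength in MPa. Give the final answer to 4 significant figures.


Offset strain = 0.002
Elastic strain at yield = total_strain - offset = 3.6e-03 - 0.002 = 1.6e-03
sigma_y = E * elastic_strain = 121000 * 1.6e-03
sigma_y = 193.6 MPa


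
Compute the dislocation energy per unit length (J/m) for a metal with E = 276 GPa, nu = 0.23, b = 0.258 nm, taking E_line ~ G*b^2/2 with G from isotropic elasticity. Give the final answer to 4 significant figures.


Step 1: G = E / (2*(1+nu))
G = 276 / (2*(1+0.23)) = 112.195 GPa = 1.12195e+11 Pa
Step 2: E_line = G*b^2/2
b = 0.258 nm = 2.58e-10 m
E_line = 0.5 * 1.12195e+11 * (2.58e-10)^2 = 3.734e-09 J/m


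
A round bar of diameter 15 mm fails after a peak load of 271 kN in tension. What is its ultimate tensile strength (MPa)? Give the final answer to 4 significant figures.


A0 = pi*(d/2)^2 = pi*(15/2)^2 = 176.715 mm^2
UTS = F_max / A0 = 271*1000 / 176.715
UTS = 1534 MPa


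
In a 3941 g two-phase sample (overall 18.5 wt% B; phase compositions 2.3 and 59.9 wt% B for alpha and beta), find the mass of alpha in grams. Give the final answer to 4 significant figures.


f_alpha = (C_beta - C0) / (C_beta - C_alpha)
f_alpha = (59.9 - 18.5) / (59.9 - 2.3) = 0.71875
m_alpha = f_alpha * m_total = 0.71875 * 3941 = 2833 g


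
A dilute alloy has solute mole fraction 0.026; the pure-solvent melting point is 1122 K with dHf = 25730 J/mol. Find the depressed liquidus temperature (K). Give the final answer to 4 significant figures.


dT = R*Tm^2*x / dHf
dT = 8.314 * 1122^2 * 0.026 / 25730
dT = 10.5762 K
T_new = 1122 - 10.5762 = 1111 K


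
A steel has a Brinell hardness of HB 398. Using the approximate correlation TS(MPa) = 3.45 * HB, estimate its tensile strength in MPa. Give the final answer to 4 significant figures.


TS (MPa) = 3.45 * HB
TS = 3.45 * 398
TS = 1373 MPa


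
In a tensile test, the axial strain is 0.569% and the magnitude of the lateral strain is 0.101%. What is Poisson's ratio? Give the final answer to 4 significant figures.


nu = -epsilon_lat / epsilon_axial
Lateral strain is contraction (negative), so using magnitudes:
nu = 0.101 / 0.569
nu = 0.1775


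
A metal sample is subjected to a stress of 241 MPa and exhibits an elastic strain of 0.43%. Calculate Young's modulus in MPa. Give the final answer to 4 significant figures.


E = sigma / epsilon
epsilon = 0.43% = 4.3e-03
E = 241 / 4.3e-03
E = 56050 MPa


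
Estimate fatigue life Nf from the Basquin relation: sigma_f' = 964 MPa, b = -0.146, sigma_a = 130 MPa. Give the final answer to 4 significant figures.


sigma_a = sigma_f' * (2*Nf)^b
2*Nf = (sigma_a / sigma_f')^(1/b)
2*Nf = (130 / 964)^(1/-0.146)
2*Nf = 911632
Nf = 455800 cycles


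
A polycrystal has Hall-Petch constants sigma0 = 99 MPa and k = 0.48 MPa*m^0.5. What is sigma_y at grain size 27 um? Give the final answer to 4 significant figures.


sigma_y = sigma0 + k / sqrt(d)
d = 27 um = 2.7e-05 m
sigma_y = 99 + 0.48 / sqrt(2.7e-05)
sigma_y = 191.4 MPa


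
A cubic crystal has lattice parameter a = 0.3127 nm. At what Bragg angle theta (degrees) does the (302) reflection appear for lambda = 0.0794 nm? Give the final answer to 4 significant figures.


d = a / sqrt(h^2+k^2+l^2)
d = 0.3127 / sqrt(13) = 0.0867274 nm
lambda = 2*d*sin(theta)  =>  sin(theta) = lambda / (2*d)
sin(theta) = 0.0794 / (2 * 0.0867274) = 0.457756
theta = 27.24 deg


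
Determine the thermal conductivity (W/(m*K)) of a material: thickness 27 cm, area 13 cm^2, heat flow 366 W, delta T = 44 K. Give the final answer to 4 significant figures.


k = Q*L / (A*dT)
L = 0.27 m, A = 1.3e-03 m^2
k = 366 * 0.27 / (1.3e-03 * 44)
k = 1728 W/(m*K)


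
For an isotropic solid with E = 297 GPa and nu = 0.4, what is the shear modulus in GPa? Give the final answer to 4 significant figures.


G = E / (2*(1+nu))
G = 297 / (2*(1+0.4))
G = 106.1 GPa


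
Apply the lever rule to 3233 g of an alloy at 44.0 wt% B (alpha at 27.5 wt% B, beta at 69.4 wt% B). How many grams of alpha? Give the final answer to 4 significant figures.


f_alpha = (C_beta - C0) / (C_beta - C_alpha)
f_alpha = (69.4 - 44.0) / (69.4 - 27.5) = 0.606205
m_alpha = f_alpha * m_total = 0.606205 * 3233 = 1960 g


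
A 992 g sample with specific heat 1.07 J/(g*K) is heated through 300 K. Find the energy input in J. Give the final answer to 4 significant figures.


Q = m * cp * dT
Q = 992 * 1.07 * 300
Q = 318400 J


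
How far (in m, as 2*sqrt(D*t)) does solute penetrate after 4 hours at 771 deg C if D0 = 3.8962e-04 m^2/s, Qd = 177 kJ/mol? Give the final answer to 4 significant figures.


Step 1: D = D0 * exp(-Qd/(R*T))
T = 1044.15 K
D = 3.8962e-04 * exp(-177e3 / (8.314 * 1044.15)) = 5.44153e-13 m^2/s
Step 2: L = 2*sqrt(D*t)
t = 4 h = 14400 s
L = 2*sqrt(5.44153e-13 * 14400) = 1.77e-04 m


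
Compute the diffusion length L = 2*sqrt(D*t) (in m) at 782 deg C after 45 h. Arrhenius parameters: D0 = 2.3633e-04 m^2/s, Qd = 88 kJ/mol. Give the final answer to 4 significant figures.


Step 1: D = D0 * exp(-Qd/(R*T))
T = 1055.15 K
D = 2.3633e-04 * exp(-88e3 / (8.314 * 1055.15)) = 1.03984e-08 m^2/s
Step 2: L = 2*sqrt(D*t)
t = 45 h = 162000 s
L = 2*sqrt(1.03984e-08 * 162000) = 0.08209 m


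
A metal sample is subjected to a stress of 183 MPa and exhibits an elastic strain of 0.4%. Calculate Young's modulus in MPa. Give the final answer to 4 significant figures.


E = sigma / epsilon
epsilon = 0.4% = 4e-03
E = 183 / 4e-03
E = 45750 MPa


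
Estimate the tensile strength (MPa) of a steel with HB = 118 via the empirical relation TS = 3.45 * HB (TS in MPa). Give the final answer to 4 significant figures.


TS (MPa) = 3.45 * HB
TS = 3.45 * 118
TS = 407.1 MPa


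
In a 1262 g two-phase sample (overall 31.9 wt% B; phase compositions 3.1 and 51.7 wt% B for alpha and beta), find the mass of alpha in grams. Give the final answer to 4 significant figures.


f_alpha = (C_beta - C0) / (C_beta - C_alpha)
f_alpha = (51.7 - 31.9) / (51.7 - 3.1) = 0.407407
m_alpha = f_alpha * m_total = 0.407407 * 1262 = 514.1 g


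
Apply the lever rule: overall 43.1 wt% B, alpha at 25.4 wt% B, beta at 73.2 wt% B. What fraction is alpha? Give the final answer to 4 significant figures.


f_alpha = (C_beta - C0) / (C_beta - C_alpha)
f_alpha = (73.2 - 43.1) / (73.2 - 25.4)
f_alpha = 0.6297


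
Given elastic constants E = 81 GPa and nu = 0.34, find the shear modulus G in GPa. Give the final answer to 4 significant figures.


G = E / (2*(1+nu))
G = 81 / (2*(1+0.34))
G = 30.22 GPa


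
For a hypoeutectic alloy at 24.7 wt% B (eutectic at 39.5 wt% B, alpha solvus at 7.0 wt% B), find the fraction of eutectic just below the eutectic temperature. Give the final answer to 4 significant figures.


f_primary = (C_e - C0) / (C_e - C_alpha_max)
f_primary = (39.5 - 24.7) / (39.5 - 7.0)
f_primary = 0.455385
f_eutectic = 1 - 0.455385 = 0.5446


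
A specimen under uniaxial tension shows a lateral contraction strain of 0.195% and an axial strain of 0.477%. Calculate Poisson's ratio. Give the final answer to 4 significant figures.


nu = -epsilon_lat / epsilon_axial
Lateral strain is contraction (negative), so using magnitudes:
nu = 0.195 / 0.477
nu = 0.4088


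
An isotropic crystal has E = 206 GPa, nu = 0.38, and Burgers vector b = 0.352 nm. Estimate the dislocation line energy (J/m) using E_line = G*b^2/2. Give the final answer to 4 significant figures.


Step 1: G = E / (2*(1+nu))
G = 206 / (2*(1+0.38)) = 74.6377 GPa = 7.46377e+10 Pa
Step 2: E_line = G*b^2/2
b = 0.352 nm = 3.52e-10 m
E_line = 0.5 * 7.46377e+10 * (3.52e-10)^2 = 4.624e-09 J/m


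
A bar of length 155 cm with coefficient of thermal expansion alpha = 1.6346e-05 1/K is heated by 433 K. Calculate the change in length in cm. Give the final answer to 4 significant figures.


dL = L0 * alpha * dT
dL = 155 * 1.6346e-05 * 433
dL = 1.097 cm


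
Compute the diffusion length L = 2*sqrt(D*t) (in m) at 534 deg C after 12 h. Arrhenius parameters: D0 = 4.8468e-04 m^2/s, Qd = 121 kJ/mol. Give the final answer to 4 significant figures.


Step 1: D = D0 * exp(-Qd/(R*T))
T = 807.15 K
D = 4.8468e-04 * exp(-121e3 / (8.314 * 807.15)) = 7.15596e-12 m^2/s
Step 2: L = 2*sqrt(D*t)
t = 12 h = 43200 s
L = 2*sqrt(7.15596e-12 * 43200) = 1.112e-03 m


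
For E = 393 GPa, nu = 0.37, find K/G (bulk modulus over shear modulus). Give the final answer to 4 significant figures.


G = E / (2*(1+nu))
G = 393 / (2*(1+0.37)) = 143.431 GPa
K = E / (3*(1-2*nu))
K = 393 / (3*(1-2*0.37)) = 503.846 GPa
K/G = 503.846 / 143.431 = 3.513


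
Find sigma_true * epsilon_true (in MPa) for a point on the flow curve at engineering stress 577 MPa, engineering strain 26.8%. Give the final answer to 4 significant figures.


sigma_true = sigma_eng * (1 + epsilon_eng)
sigma_true = 577 * (1 + 0.268) = 731.636 MPa
epsilon_true = ln(1 + epsilon_eng)
epsilon_true = ln(1 + 0.268) = 0.237441
sigma_true * epsilon_true = 731.636 * 0.237441 = 173.7 MPa


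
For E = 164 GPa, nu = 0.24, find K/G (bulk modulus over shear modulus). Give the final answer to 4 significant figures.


G = E / (2*(1+nu))
G = 164 / (2*(1+0.24)) = 66.129 GPa
K = E / (3*(1-2*nu))
K = 164 / (3*(1-2*0.24)) = 105.128 GPa
K/G = 105.128 / 66.129 = 1.59


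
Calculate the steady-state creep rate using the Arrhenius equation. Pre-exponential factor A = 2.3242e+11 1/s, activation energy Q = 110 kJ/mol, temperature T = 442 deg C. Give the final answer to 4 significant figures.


rate = A * exp(-Q / (R*T))
T = 442 + 273.15 = 715.15 K
rate = 2.3242e+11 * exp(-110e3 / (8.314 * 715.15))
rate = 2146 1/s


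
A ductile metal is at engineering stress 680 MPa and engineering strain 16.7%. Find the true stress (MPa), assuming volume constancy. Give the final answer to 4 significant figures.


sigma_true = sigma_eng * (1 + epsilon_eng)
sigma_true = 680 * (1 + 0.167)
sigma_true = 793.6 MPa


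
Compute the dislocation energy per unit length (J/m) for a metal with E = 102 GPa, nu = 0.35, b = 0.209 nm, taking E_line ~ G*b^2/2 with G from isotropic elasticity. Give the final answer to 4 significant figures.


Step 1: G = E / (2*(1+nu))
G = 102 / (2*(1+0.35)) = 37.7778 GPa = 3.77778e+10 Pa
Step 2: E_line = G*b^2/2
b = 0.209 nm = 2.09e-10 m
E_line = 0.5 * 3.77778e+10 * (2.09e-10)^2 = 8.251e-10 J/m


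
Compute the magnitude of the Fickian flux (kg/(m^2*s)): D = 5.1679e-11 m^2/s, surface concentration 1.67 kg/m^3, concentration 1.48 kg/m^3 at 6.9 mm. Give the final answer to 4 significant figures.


J = -D * (dC/dx) = D * (C1 - C2) / dx
J = 5.1679e-11 * (1.67 - 1.48) / 6.9e-03
J = 1.423e-09 kg/(m^2*s)


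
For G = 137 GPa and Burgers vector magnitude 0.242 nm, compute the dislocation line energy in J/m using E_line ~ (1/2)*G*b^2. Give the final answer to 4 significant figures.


E = G*b^2/2
b = 0.242 nm = 2.42e-10 m
G = 137 GPa = 1.37e+11 Pa
E = 0.5 * 1.37e+11 * (2.42e-10)^2
E = 4.012e-09 J/m


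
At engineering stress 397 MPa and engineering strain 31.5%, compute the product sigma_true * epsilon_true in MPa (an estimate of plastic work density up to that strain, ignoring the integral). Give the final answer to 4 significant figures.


sigma_true = sigma_eng * (1 + epsilon_eng)
sigma_true = 397 * (1 + 0.315) = 522.055 MPa
epsilon_true = ln(1 + epsilon_eng)
epsilon_true = ln(1 + 0.315) = 0.273837
sigma_true * epsilon_true = 522.055 * 0.273837 = 143 MPa


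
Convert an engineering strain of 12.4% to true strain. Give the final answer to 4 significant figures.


epsilon_true = ln(1 + epsilon_eng)
epsilon_true = ln(1 + 0.124)
epsilon_true = 0.1169


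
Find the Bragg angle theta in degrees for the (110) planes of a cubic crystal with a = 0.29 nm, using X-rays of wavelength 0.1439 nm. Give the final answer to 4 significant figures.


d = a / sqrt(h^2+k^2+l^2)
d = 0.29 / sqrt(2) = 0.205061 nm
lambda = 2*d*sin(theta)  =>  sin(theta) = lambda / (2*d)
sin(theta) = 0.1439 / (2 * 0.205061) = 0.350871
theta = 20.54 deg


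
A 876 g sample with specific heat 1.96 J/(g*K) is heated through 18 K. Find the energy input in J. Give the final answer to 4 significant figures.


Q = m * cp * dT
Q = 876 * 1.96 * 18
Q = 30910 J


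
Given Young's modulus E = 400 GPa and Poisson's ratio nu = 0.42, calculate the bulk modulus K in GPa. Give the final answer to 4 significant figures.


K = E / (3*(1-2*nu))
K = 400 / (3*(1-2*0.42))
K = 833.3 GPa


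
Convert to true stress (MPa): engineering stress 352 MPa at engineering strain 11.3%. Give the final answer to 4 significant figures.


sigma_true = sigma_eng * (1 + epsilon_eng)
sigma_true = 352 * (1 + 0.113)
sigma_true = 391.8 MPa


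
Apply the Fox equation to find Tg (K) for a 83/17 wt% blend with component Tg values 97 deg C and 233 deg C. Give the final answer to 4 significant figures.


1/Tg = w1/Tg1 + w2/Tg2 (in Kelvin)
Tg1 = 370.15 K, Tg2 = 506.15 K
1/Tg = 0.83/370.15 + 0.17/506.15
Tg = 387.9 K


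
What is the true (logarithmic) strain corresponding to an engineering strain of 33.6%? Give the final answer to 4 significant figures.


epsilon_true = ln(1 + epsilon_eng)
epsilon_true = ln(1 + 0.336)
epsilon_true = 0.2897


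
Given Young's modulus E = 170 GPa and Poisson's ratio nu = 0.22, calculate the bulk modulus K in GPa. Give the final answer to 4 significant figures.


K = E / (3*(1-2*nu))
K = 170 / (3*(1-2*0.22))
K = 101.2 GPa


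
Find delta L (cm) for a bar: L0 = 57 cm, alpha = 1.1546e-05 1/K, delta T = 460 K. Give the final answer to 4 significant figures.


dL = L0 * alpha * dT
dL = 57 * 1.1546e-05 * 460
dL = 0.3027 cm


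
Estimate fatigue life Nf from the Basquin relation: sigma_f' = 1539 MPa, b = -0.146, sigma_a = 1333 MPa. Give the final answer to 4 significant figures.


sigma_a = sigma_f' * (2*Nf)^b
2*Nf = (sigma_a / sigma_f')^(1/b)
2*Nf = (1333 / 1539)^(1/-0.146)
2*Nf = 2.67581
Nf = 1.338 cycles


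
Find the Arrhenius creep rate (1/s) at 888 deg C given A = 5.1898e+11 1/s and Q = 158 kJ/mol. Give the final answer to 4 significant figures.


rate = A * exp(-Q / (R*T))
T = 888 + 273.15 = 1161.15 K
rate = 5.1898e+11 * exp(-158e3 / (8.314 * 1161.15))
rate = 40480 1/s


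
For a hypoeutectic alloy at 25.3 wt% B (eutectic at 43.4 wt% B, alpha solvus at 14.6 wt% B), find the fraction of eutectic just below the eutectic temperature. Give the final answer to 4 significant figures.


f_primary = (C_e - C0) / (C_e - C_alpha_max)
f_primary = (43.4 - 25.3) / (43.4 - 14.6)
f_primary = 0.628472
f_eutectic = 1 - 0.628472 = 0.3715


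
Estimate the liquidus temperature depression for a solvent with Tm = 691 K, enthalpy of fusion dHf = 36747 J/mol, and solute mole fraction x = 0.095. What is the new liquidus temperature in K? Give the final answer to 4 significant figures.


dT = R*Tm^2*x / dHf
dT = 8.314 * 691^2 * 0.095 / 36747
dT = 10.2628 K
T_new = 691 - 10.2628 = 680.7 K


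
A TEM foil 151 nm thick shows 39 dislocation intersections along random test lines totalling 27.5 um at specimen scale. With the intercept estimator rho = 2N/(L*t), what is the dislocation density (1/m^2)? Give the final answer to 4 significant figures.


rho = 2N / (L * t)
L = 27.5 um = 2.75e-05 m, t = 151 nm = 1.51e-07 m
rho = 2 * 39 / (2.75e-05 * 1.51e-07)
rho = 1.878e+13 1/m^2


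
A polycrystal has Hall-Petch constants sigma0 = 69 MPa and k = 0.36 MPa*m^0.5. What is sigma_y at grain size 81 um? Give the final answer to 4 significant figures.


sigma_y = sigma0 + k / sqrt(d)
d = 81 um = 8.1e-05 m
sigma_y = 69 + 0.36 / sqrt(8.1e-05)
sigma_y = 109 MPa


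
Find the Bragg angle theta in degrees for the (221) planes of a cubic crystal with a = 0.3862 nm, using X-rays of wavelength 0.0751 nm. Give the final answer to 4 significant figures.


d = a / sqrt(h^2+k^2+l^2)
d = 0.3862 / sqrt(9) = 0.128733 nm
lambda = 2*d*sin(theta)  =>  sin(theta) = lambda / (2*d)
sin(theta) = 0.0751 / (2 * 0.128733) = 0.291688
theta = 16.96 deg


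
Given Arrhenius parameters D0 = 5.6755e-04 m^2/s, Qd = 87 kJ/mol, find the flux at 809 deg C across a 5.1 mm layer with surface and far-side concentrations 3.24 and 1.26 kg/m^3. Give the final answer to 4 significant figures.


Step 1: D = D0 * exp(-Qd/(R*T))
T = 809 + 273.15 = 1082.15 K
D = 5.6755e-04 * exp(-87e3 / (8.314 * 1082.15)) = 3.58445e-08 m^2/s
Step 2: J = D * (C1 - C2) / dx
J = 3.58445e-08 * (3.24 - 1.26) / 5.1e-03
J = 1.392e-05 kg/(m^2*s)


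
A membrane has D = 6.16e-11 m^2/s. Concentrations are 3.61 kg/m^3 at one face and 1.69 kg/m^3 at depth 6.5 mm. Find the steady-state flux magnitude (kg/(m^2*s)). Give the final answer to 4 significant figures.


J = -D * (dC/dx) = D * (C1 - C2) / dx
J = 6.16e-11 * (3.61 - 1.69) / 6.5e-03
J = 1.82e-08 kg/(m^2*s)


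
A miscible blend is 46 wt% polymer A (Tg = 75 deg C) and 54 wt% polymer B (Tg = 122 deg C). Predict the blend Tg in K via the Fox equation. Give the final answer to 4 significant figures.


1/Tg = w1/Tg1 + w2/Tg2 (in Kelvin)
Tg1 = 348.15 K, Tg2 = 395.15 K
1/Tg = 0.46/348.15 + 0.54/395.15
Tg = 372 K


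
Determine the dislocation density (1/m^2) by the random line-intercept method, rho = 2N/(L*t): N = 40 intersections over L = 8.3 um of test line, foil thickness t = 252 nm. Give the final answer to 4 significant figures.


rho = 2N / (L * t)
L = 8.3 um = 8.3e-06 m, t = 252 nm = 2.52e-07 m
rho = 2 * 40 / (8.3e-06 * 2.52e-07)
rho = 3.825e+13 1/m^2


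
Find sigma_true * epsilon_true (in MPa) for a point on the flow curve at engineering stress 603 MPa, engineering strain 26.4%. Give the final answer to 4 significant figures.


sigma_true = sigma_eng * (1 + epsilon_eng)
sigma_true = 603 * (1 + 0.264) = 762.192 MPa
epsilon_true = ln(1 + epsilon_eng)
epsilon_true = ln(1 + 0.264) = 0.234281
sigma_true * epsilon_true = 762.192 * 0.234281 = 178.6 MPa


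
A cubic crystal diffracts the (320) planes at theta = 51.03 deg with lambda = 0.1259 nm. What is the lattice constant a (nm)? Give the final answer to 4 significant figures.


d = lambda / (2*sin(theta))
d = 0.1259 / (2*sin(51.03 deg))
d = 0.0809672 nm
a = d * sqrt(h^2+k^2+l^2) = 0.0809672 * sqrt(13)
a = 0.2919 nm


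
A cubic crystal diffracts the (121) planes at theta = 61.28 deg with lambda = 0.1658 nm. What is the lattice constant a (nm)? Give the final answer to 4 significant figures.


d = lambda / (2*sin(theta))
d = 0.1658 / (2*sin(61.28 deg))
d = 0.0945291 nm
a = d * sqrt(h^2+k^2+l^2) = 0.0945291 * sqrt(6)
a = 0.2315 nm


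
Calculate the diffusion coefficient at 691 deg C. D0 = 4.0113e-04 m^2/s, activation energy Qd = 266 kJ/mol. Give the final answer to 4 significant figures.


D = D0 * exp(-Qd / (R*T))
T = 964.15 K
D = 4.0113e-04 * exp(-266e3 / (8.314 * 964.15))
D = 1.555e-18 m^2/s


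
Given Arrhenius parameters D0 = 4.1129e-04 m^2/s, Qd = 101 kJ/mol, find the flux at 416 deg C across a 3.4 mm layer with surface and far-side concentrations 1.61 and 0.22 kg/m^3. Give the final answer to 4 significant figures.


Step 1: D = D0 * exp(-Qd/(R*T))
T = 416 + 273.15 = 689.15 K
D = 4.1129e-04 * exp(-101e3 / (8.314 * 689.15)) = 9.08869e-12 m^2/s
Step 2: J = D * (C1 - C2) / dx
J = 9.08869e-12 * (1.61 - 0.22) / 3.4e-03
J = 3.716e-09 kg/(m^2*s)


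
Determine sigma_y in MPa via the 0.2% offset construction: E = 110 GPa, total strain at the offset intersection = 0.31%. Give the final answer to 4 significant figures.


Offset strain = 0.002
Elastic strain at yield = total_strain - offset = 3.1e-03 - 0.002 = 1.1e-03
sigma_y = E * elastic_strain = 110000 * 1.1e-03
sigma_y = 121 MPa


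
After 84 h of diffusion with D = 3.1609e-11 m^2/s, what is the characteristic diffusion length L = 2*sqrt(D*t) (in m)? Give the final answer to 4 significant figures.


t = 84 hr = 302400 s
Diffusion length = 2*sqrt(D*t)
= 2*sqrt(3.1609e-11 * 302400)
= 6.183e-03 m


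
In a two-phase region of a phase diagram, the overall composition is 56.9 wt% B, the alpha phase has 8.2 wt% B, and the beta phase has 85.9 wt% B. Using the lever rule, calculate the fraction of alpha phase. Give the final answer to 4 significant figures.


f_alpha = (C_beta - C0) / (C_beta - C_alpha)
f_alpha = (85.9 - 56.9) / (85.9 - 8.2)
f_alpha = 0.3732


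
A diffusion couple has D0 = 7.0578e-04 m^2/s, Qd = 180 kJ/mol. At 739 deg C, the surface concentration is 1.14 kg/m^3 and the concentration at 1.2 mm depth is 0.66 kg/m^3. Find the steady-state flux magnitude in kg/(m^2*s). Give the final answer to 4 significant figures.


Step 1: D = D0 * exp(-Qd/(R*T))
T = 739 + 273.15 = 1012.15 K
D = 7.0578e-04 * exp(-180e3 / (8.314 * 1012.15)) = 3.62213e-13 m^2/s
Step 2: J = D * (C1 - C2) / dx
J = 3.62213e-13 * (1.14 - 0.66) / 1.2e-03
J = 1.449e-10 kg/(m^2*s)


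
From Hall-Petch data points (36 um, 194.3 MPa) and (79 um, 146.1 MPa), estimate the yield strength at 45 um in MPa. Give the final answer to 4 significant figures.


sigma_y = sigma0 + k / sqrt(d)
1/sqrt(d1) = 1/sqrt(3.6e-05) = 166.667;  1/sqrt(d2) = 112.509
k = (sigma1 - sigma2) / (1/sqrt(d1) - 1/sqrt(d2)) = (194.3 - 146.1) / (166.667 - 112.509) = 0.889991 MPa*m^0.5
sigma0 = sigma1 - k/sqrt(d1) = 194.3 - 0.889991*166.667 = 45.9682 MPa
sigma_y(d3) = 45.9682 + 0.889991 / sqrt(4.5e-05) = 178.6 MPa


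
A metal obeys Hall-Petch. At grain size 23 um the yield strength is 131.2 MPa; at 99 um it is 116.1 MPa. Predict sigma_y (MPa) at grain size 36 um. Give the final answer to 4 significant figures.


sigma_y = sigma0 + k / sqrt(d)
1/sqrt(d1) = 1/sqrt(2.3e-05) = 208.514;  1/sqrt(d2) = 100.504
k = (sigma1 - sigma2) / (1/sqrt(d1) - 1/sqrt(d2)) = (131.2 - 116.1) / (208.514 - 100.504) = 0.139801 MPa*m^0.5
sigma0 = sigma1 - k/sqrt(d1) = 131.2 - 0.139801*208.514 = 102.049 MPa
sigma_y(d3) = 102.049 + 0.139801 / sqrt(3.6e-05) = 125.3 MPa
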